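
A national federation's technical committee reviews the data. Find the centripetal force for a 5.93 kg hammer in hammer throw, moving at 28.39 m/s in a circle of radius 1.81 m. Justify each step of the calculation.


Fc = m * v^2 / r
v^2 = 28.39^2 = 805.9921
Fc = 5.93 * 805.9921 / 1.81
Fc = 4779.5332 / 1.81 = 2640.6261 N

2640.6261 N


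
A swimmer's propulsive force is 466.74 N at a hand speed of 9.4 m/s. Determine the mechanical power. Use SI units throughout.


P = F * v
P = 466.74 * 9.4
P = 4387.356 W

4387.356 W


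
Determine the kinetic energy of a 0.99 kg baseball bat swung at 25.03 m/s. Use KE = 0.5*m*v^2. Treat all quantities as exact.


KE = 0.5 * m * v^2
KE = 0.5 * 0.99 * 25.03^2
KE = 0.5 * 0.99 * 626.5009 = 310.1179 J

310.1179 J


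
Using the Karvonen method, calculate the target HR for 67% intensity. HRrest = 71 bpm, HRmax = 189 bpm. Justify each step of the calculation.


Target = HRrest + pct*(HRmax - HRrest)
Heart rate reserve = HRmax - HRrest = 189 - 71 = 118 bpm
Fraction = 67% = 0.67
Target = 71 + 0.67 * 118
Target = 71 + 79.06 = 150.06 bpm

150.06 bpm


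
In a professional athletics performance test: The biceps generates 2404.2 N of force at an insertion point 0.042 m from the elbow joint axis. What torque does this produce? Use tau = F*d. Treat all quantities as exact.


tau = F * d
tau = 2404.2 * 0.042
tau = 100.9764 N*m

100.9764 N*m


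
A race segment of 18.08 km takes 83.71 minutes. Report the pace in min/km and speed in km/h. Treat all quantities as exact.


Pace = time / distance = 83.71 min / 18.08 km = 4.63 min/km
Speed = distance / time_in_hours = 18.08 / 1.3952 hr
Speed = 12.959 km/h

4.63 min/km, 12.959 km/h


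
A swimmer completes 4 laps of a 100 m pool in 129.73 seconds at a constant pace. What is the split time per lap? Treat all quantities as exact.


Split time = total_time / n_laps = 129.73 / 4
Split time = 32.4325 s per lap

32.4325 s


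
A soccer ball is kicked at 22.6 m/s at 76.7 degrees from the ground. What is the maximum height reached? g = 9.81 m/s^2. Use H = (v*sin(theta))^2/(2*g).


H = (v*sin(theta))^2 / (2*g)
vy = v*sin(theta) = 22.6 * sin(76.7 deg) = 21.9938 m/s
H = vy^2 / (2*g) = 483.7291 / (2*9.81)
H = 483.7291 / 19.62 = 24.6549 m

24.6549 m


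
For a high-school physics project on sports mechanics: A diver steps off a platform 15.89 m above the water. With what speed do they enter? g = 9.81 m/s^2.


v = sqrt(2 * g * h)
v = sqrt(2 * 9.81 * 15.89)
v = sqrt(311.7618) = 17.6568 m/s

17.6568 m/s


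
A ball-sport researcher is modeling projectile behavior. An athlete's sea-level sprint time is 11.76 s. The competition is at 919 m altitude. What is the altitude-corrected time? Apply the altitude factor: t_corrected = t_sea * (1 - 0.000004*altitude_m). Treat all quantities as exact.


Correction factor = 1 - 0.000004 * 919 = 0.996324
t_corrected = t_sea * factor = 11.76 * 0.996324
t_corrected = 11.7168 s

11.7168 s


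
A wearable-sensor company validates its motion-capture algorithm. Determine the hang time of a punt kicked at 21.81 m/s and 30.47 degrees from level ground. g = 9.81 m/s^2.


T = 2*v*sin(theta)/g
sin(theta) = sin(30.47 deg) = 0.5071
T = 2*21.81*0.5071 / 9.81
T = 22.1191 / 9.81 = 2.2548 s

2.2548 s


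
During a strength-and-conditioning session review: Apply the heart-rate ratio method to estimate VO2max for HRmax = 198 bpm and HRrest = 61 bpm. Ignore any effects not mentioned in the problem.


VO2max = 15.3 * HRmax / HRrest
VO2max = 15.3 * 198 / 61
VO2max = 3029.4 / 61 = 49.6623 mL/kg/min

49.6623 mL/kg/min


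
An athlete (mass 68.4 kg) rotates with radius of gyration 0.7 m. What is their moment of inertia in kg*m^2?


I = m * k^2
I = 68.4 * 0.7^2
I = 68.4 * 0.49 = 33.516 kg*m^2

33.516 kg*m^2


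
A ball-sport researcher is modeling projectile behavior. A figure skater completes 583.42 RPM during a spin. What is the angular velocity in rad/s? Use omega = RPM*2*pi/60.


omega = RPM * 2 * pi / 60
omega = 583.42 * 2 * 3.14159 / 60
omega = 3665.736 / 60 = 61.0956 rad/s

61.0956 rad/s


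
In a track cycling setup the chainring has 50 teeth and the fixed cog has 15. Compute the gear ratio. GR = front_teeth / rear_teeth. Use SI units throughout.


GR = front_teeth / rear_teeth
GR = 50 / 15
GR = 3.3333

3.3333


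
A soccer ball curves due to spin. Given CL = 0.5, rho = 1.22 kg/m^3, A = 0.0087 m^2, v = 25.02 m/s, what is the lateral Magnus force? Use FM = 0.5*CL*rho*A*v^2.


FM = 0.5 * CL * rho * A * v^2
FM = 0.5 * 0.5 * 1.22 * 0.0087 * 25.02^2
v^2 = 626.0004
FM = 0.5 * 0.5 * 1.22 * 0.0087 * 626.0004 = 1.6611 N

1.6611 N


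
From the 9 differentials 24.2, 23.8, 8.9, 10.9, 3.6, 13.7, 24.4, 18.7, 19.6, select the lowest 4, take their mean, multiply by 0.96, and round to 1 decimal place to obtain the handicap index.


All differentials: 24.2, 23.8, 8.9, 10.9, 3.6, 13.7, 24.4, 18.7, 19.6
Sorted: 3.6, 8.9, 10.9, 13.7, 18.7, 19.6, 23.8, 24.2, 24.4
Best 4: 3.6, 8.9, 10.9, 13.7
Average of best = 37.1 / 4 = 9.275
Raw index = 9.275 * 0.96 = 8.904
Handicap index = round(8.904, 1) = 8.9

8.9


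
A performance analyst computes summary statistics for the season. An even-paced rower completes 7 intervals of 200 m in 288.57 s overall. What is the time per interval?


Split time = total_time / n_laps = 288.57 / 7
Split time = 41.2243 s per lap

41.2243 s


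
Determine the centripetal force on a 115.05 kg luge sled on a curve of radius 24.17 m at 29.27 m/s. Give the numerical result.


Fc = m * v^2 / r
v^2 = 29.27^2 = 856.7329
Fc = 115.05 * 856.7329 / 24.17
Fc = 98567.1201 / 24.17 = 4078.077 N

4078.077 N


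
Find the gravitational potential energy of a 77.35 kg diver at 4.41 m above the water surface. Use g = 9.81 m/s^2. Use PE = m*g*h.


PE = m * g * h
PE = 77.35 * 9.81 * 4.41
PE = 758.8035 * 4.41 = 3346.3234 J

3346.3234 J


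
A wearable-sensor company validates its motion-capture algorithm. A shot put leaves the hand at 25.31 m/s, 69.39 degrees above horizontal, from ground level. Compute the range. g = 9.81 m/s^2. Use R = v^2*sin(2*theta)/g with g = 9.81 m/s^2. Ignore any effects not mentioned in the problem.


R = v^2 * sin(2*theta) / g
Convert angle to radians: theta = 69.39 deg = 1.2111 rad
sin(2*theta) = sin(2.4222) = 0.659
R = 25.31^2 * 0.659 / 9.81
R = 640.5961 * 0.659 / 9.81 = 43.0298 m

43.0298 m


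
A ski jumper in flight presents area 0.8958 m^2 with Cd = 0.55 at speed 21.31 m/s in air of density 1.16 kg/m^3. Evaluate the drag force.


Fd = 0.5 * Cd * rho * A * v^2
Fd = 0.5 * 0.55 * 1.16 * 0.8958 * 21.31^2
v^2 = 454.1161
Fd = 0.5 * 0.55 * 1.16 * 0.8958 * 454.1161 = 129.7683 N

129.7683 N


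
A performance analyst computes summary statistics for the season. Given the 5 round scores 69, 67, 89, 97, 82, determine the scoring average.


Average = sum / n
Sum = 404
Average = 404 / 5 = 80.8

80.8


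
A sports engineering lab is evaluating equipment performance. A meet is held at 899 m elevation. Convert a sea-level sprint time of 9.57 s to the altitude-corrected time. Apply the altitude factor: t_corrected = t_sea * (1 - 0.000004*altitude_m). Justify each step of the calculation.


Correction factor = 1 - 0.000004 * 899 = 0.996404
t_corrected = t_sea * factor = 9.57 * 0.996404
t_corrected = 9.5356 s

9.5356 s


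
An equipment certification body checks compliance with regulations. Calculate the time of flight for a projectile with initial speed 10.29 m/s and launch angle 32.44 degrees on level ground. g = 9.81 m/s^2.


T = 2*v*sin(theta)/g
sin(theta) = sin(32.44 deg) = 0.5364
T = 2*10.29*0.5364 / 9.81
T = 11.0394 / 9.81 = 1.1253 s

1.1253 s


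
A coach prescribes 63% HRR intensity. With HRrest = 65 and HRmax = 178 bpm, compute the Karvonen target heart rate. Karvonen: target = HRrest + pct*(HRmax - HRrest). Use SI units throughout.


Target = HRrest + pct*(HRmax - HRrest)
Heart rate reserve = HRmax - HRrest = 178 - 65 = 113 bpm
Fraction = 63% = 0.63
Target = 65 + 0.63 * 113
Target = 65 + 71.19 = 136.19 bpm

136.19 bpm


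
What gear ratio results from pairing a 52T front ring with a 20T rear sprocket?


GR = front_teeth / rear_teeth
GR = 52 / 20
GR = 2.6

2.6


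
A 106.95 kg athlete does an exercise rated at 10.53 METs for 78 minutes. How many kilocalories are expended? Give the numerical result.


kcal = MET * mass * time_hr
Convert time: 78 min = 1.3 hr
kcal = 10.53 * 106.95 * 1.3
kcal = 1464.0385 kcal

1464.0385 kcal


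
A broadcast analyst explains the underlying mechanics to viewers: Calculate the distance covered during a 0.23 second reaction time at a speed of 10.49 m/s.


d = v * t
d = 10.49 * 0.23
d = 2.4127 m

2.4127 m


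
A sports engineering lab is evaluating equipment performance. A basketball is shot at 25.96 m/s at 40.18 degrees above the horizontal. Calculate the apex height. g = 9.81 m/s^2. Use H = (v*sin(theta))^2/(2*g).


H = (v*sin(theta))^2 / (2*g)
vy = v*sin(theta) = 25.96 * sin(40.18 deg) = 16.7492 m/s
H = vy^2 / (2*g) = 280.5343 / (2*9.81)
H = 280.5343 / 19.62 = 14.2984 m

14.2984 m


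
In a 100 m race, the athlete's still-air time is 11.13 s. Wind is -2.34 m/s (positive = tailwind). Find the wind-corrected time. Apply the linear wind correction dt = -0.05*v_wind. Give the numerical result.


dt = -0.05 * v_wind = -0.05 * -2.34 = 0.117 s
t_corrected = t_still + dt = 11.13 + (0.117)
t_corrected = 11.247 s

11.247 s


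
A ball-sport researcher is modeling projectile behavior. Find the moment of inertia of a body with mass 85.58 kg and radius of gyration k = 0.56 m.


I = m * k^2
I = 85.58 * 0.56^2
I = 85.58 * 0.3136 = 26.8379 kg*m^2

26.8379 kg*m^2


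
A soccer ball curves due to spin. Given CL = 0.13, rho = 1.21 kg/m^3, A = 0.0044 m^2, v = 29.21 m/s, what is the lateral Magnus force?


FM = 0.5 * CL * rho * A * v^2
FM = 0.5 * 0.13 * 1.21 * 0.0044 * 29.21^2
v^2 = 853.2241
FM = 0.5 * 0.13 * 1.21 * 0.0044 * 853.2241 = 0.2953 N

0.2953 N


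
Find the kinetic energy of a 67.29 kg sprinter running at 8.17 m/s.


KE = 0.5 * m * v^2
KE = 0.5 * 67.29 * 8.17^2
KE = 0.5 * 67.29 * 66.7489 = 2245.7667 J

2245.7667 J


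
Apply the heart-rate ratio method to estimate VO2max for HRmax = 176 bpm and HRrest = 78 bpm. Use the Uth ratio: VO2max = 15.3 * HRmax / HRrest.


VO2max = 15.3 * HRmax / HRrest
VO2max = 15.3 * 176 / 78
VO2max = 2692.8 / 78 = 34.5231 mL/kg/min

34.5231 mL/kg/min


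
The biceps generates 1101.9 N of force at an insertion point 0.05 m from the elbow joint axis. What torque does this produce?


tau = F * d
tau = 1101.9 * 0.05
tau = 55.095 N*m

55.095 N*m


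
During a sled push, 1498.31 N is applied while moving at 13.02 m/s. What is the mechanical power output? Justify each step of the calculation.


P = F * v
P = 1498.31 * 13.02
P = 19507.9962 W

19507.9962 W


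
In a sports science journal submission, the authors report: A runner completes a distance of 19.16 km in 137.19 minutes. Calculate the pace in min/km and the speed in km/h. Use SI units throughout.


Pace = time / distance = 137.19 min / 19.16 km = 7.1602 min/km
Speed = distance / time_in_hours = 19.16 / 2.2865 hr
Speed = 8.3796 km/h

7.1602 min/km, 8.3796 km/h


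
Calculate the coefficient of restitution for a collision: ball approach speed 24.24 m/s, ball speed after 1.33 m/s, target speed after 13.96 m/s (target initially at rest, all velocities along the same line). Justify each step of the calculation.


e = (v2_after - v1_after) / (v1_before - v2_before)
Numerator = 13.96 - 1.33 = 12.63
Denominator = 24.24 - 0 = 24.24
e = 12.63 / 24.24 = 0.521

0.521


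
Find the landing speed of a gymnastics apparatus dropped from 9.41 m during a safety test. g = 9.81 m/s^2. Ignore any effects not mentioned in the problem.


v = sqrt(2 * g * h)
v = sqrt(2 * 9.81 * 9.41)
v = sqrt(184.6242) = 13.5876 m/s

13.5876 m/s


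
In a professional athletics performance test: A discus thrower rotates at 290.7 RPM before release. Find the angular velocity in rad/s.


omega = RPM * 2 * pi / 60
omega = 290.7 * 2 * 3.14159 / 60
omega = 1826.522 / 60 = 30.442 rad/s

30.442 rad/s


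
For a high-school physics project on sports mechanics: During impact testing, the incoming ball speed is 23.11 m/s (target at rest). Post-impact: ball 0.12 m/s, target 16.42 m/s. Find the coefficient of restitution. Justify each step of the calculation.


e = (v2_after - v1_after) / (v1_before - v2_before)
Numerator = 16.42 - 0.12 = 16.3
Denominator = 23.11 - 0 = 23.11
e = 16.3 / 23.11 = 0.7053

0.7053


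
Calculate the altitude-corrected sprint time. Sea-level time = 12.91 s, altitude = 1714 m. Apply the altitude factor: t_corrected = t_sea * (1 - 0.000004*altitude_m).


Correction factor = 1 - 0.000004 * 1714 = 0.993144
t_corrected = t_sea * factor = 12.91 * 0.993144
t_corrected = 12.8215 s

12.8215 s


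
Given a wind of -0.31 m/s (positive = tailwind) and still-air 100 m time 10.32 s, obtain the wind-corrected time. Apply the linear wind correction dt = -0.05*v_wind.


dt = -0.05 * v_wind = -0.05 * -0.31 = 0.0155 s
t_corrected = t_still + dt = 10.32 + (0.0155)
t_corrected = 10.3355 s

10.3355 s


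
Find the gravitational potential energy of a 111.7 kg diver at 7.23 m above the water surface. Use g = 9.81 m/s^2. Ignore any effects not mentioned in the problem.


PE = m * g * h
PE = 111.7 * 9.81 * 7.23
PE = 1095.777 * 7.23 = 7922.4677 J

7922.4677 J


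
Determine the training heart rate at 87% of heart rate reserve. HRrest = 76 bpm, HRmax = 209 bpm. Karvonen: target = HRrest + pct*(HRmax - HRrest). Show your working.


Target = HRrest + pct*(HRmax - HRrest)
Heart rate reserve = HRmax - HRrest = 209 - 76 = 133 bpm
Fraction = 87% = 0.87
Target = 76 + 0.87 * 133
Target = 76 + 115.71 = 191.71 bpm

191.71 bpm


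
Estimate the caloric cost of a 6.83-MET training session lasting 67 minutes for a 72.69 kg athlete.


kcal = MET * mass * time_hr
Convert time: 67 min = 1.1167 hr
kcal = 6.83 * 72.69 * 1.1167
kcal = 554.3945 kcal

554.3945 kcal


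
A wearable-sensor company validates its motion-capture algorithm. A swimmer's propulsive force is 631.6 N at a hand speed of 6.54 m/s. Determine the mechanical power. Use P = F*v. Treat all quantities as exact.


P = F * v
P = 631.6 * 6.54
P = 4130.664 W

4130.664 W


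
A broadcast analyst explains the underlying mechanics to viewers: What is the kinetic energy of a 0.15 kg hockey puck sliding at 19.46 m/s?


KE = 0.5 * m * v^2
KE = 0.5 * 0.15 * 19.46^2
KE = 0.5 * 0.15 * 378.6916 = 28.4019 J

28.4019 J


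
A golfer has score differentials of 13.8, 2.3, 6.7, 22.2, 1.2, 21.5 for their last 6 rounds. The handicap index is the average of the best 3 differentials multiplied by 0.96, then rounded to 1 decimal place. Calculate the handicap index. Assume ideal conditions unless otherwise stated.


All differentials: 13.8, 2.3, 6.7, 22.2, 1.2, 21.5
Sorted: 1.2, 2.3, 6.7, 13.8, 21.5, 22.2
Best 3: 1.2, 2.3, 6.7
Average of best = 10.2 / 3 = 3.4
Raw index = 3.4 * 0.96 = 3.264
Handicap index = round(3.264, 1) = 3.3

3.3


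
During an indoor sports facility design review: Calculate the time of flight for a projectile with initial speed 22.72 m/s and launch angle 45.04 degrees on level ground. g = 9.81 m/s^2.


T = 2*v*sin(theta)/g
sin(theta) = sin(45.04 deg) = 0.7076
T = 2*22.72*0.7076 / 9.81
T = 32.1534 / 9.81 = 3.2776 s

3.2776 s


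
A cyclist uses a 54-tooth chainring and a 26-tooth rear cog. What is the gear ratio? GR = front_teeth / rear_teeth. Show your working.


GR = front_teeth / rear_teeth
GR = 54 / 26
GR = 2.0769

2.0769


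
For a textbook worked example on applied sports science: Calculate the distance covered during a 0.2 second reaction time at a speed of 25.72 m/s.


d = v * t
d = 25.72 * 0.2
d = 5.144 m

5.144 m


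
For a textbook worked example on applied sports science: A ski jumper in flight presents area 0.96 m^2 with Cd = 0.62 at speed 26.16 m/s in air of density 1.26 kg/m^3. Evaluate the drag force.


Fd = 0.5 * Cd * rho * A * v^2
Fd = 0.5 * 0.62 * 1.26 * 0.96 * 26.16^2
v^2 = 684.3456
Fd = 0.5 * 0.62 * 1.26 * 0.96 * 684.3456 = 256.6132 N

256.6132 N


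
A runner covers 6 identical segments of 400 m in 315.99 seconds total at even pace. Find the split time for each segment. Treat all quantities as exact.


Split time = total_time / n_laps = 315.99 / 6
Split time = 52.665 s per lap

52.665 s


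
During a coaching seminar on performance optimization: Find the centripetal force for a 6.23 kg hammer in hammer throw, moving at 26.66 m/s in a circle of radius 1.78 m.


Fc = m * v^2 / r
v^2 = 26.66^2 = 710.7556
Fc = 6.23 * 710.7556 / 1.78
Fc = 4428.0074 / 1.78 = 2487.6446 N

2487.6446 N


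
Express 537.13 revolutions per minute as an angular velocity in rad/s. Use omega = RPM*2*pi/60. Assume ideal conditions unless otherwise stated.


omega = RPM * 2 * pi / 60
omega = 537.13 * 2 * 3.14159 / 60
omega = 3374.8873 / 60 = 56.2481 rad/s

56.2481 rad/s


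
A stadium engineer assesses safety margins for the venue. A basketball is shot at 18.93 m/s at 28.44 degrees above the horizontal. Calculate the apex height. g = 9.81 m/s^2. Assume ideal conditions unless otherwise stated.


H = (v*sin(theta))^2 / (2*g)
vy = v*sin(theta) = 18.93 * sin(28.44 deg) = 9.0152 m/s
H = vy^2 / (2*g) = 81.2736 / (2*9.81)
H = 81.2736 / 19.62 = 4.1424 m

4.1424 m


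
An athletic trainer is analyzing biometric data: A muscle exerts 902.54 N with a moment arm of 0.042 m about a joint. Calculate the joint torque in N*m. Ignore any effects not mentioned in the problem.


tau = F * d
tau = 902.54 * 0.042
tau = 37.9067 N*m

37.9067 N*m


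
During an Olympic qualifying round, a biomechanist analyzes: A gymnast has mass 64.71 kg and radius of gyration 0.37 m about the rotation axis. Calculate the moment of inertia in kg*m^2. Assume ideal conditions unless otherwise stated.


I = m * k^2
I = 64.71 * 0.37^2
I = 64.71 * 0.1369 = 8.8588 kg*m^2

8.8588 kg*m^2


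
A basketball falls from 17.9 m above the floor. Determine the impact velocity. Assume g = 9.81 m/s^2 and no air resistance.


v = sqrt(2 * g * h)
v = sqrt(2 * 9.81 * 17.9)
v = sqrt(351.198) = 18.7403 m/s

18.7403 m/s


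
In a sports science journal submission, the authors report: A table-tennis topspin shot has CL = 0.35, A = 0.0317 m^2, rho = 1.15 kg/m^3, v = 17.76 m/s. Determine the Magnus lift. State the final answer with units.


FM = 0.5 * CL * rho * A * v^2
FM = 0.5 * 0.35 * 1.15 * 0.0317 * 17.76^2
v^2 = 315.4176
FM = 0.5 * 0.35 * 1.15 * 0.0317 * 315.4176 = 2.0122 N

2.0122 N


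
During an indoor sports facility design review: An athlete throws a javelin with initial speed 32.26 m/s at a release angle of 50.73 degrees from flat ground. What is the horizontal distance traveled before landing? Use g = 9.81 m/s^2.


R = v^2 * sin(2*theta) / g
Convert angle to radians: theta = 50.73 deg = 0.8854 rad
sin(2*theta) = sin(1.7708) = 0.9801
R = 32.26^2 * 0.9801 / 9.81
R = 1040.7076 * 0.9801 / 9.81 = 103.9714 m

103.9714 m


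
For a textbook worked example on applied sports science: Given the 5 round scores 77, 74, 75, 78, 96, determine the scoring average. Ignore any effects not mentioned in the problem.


Average = sum / n
Sum = 400
Average = 400 / 5 = 80

80


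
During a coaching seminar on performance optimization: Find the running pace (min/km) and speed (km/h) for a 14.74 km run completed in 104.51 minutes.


Pace = time / distance = 104.51 min / 14.74 km = 7.0902 min/km
Speed = distance / time_in_hours = 14.74 / 1.7418 hr
Speed = 8.4623 km/h

7.0902 min/km, 8.4623 km/h


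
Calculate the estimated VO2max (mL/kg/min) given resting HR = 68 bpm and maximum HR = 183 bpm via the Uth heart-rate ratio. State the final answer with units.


VO2max = 15.3 * HRmax / HRrest
VO2max = 15.3 * 183 / 68
VO2max = 2799.9 / 68 = 41.175 mL/kg/min

41.175 mL/kg/min


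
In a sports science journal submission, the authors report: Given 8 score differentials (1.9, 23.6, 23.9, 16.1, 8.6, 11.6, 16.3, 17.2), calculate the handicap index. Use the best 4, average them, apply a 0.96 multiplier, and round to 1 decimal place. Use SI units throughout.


All differentials: 1.9, 23.6, 23.9, 16.1, 8.6, 11.6, 16.3, 17.2
Sorted: 1.9, 8.6, 11.6, 16.1, 16.3, 17.2, 23.6, 23.9
Best 4: 1.9, 8.6, 11.6, 16.1
Average of best = 38.2 / 4 = 9.55
Raw index = 9.55 * 0.96 = 9.168
Handicap index = round(9.168, 1) = 9.2

9.2


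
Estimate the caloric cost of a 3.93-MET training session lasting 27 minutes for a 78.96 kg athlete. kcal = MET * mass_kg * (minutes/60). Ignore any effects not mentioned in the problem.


kcal = MET * mass * time_hr
Convert time: 27 min = 0.45 hr
kcal = 3.93 * 78.96 * 0.45
kcal = 139.6408 kcal

139.6408 kcal


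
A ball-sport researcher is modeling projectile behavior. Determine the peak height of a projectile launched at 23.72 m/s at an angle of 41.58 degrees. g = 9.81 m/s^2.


H = (v*sin(theta))^2 / (2*g)
vy = v*sin(theta) = 23.72 * sin(41.58 deg) = 15.7421 m/s
H = vy^2 / (2*g) = 247.8149 / (2*9.81)
H = 247.8149 / 19.62 = 12.6307 m

12.6307 m


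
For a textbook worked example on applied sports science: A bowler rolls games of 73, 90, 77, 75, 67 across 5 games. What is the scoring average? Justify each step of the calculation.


Average = sum / n
Sum = 382
Average = 382 / 5 = 76.4

76.4


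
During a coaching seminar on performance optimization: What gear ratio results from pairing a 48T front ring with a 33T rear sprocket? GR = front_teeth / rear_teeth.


GR = front_teeth / rear_teeth
GR = 48 / 33
GR = 1.4545

1.4545


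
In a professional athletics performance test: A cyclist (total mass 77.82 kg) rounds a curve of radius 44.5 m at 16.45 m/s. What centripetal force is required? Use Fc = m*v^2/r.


Fc = m * v^2 / r
v^2 = 16.45^2 = 270.6025
Fc = 77.82 * 270.6025 / 44.5
Fc = 21058.2865 / 44.5 = 473.2199 N

473.2199 N


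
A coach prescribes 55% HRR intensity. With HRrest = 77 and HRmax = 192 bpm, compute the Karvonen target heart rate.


Target = HRrest + pct*(HRmax - HRrest)
Heart rate reserve = HRmax - HRrest = 192 - 77 = 115 bpm
Fraction = 55% = 0.55
Target = 77 + 0.55 * 115
Target = 77 + 63.25 = 140.25 bpm

140.25 bpm


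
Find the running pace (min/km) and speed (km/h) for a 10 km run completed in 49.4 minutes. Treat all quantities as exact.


Pace = time / distance = 49.4 min / 10 km = 4.94 min/km
Speed = distance / time_in_hours = 10 / 0.8233 hr
Speed = 12.1457 km/h

4.94 min/km, 12.1457 km/h


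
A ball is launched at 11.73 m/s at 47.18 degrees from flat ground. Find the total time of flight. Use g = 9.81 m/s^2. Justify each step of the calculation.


T = 2*v*sin(theta)/g
sin(theta) = sin(47.18 deg) = 0.7335
T = 2*11.73*0.7335 / 9.81
T = 17.2077 / 9.81 = 1.7541 s

1.7541 s


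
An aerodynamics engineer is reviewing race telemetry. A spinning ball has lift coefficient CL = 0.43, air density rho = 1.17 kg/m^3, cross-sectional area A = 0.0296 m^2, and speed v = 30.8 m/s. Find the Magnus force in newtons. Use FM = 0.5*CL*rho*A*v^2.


FM = 0.5 * CL * rho * A * v^2
FM = 0.5 * 0.43 * 1.17 * 0.0296 * 30.8^2
v^2 = 948.64
FM = 0.5 * 0.43 * 1.17 * 0.0296 * 948.64 = 7.0635 N

7.0635 N


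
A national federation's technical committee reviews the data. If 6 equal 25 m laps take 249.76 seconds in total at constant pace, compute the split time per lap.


Split time = total_time / n_laps = 249.76 / 6
Split time = 41.6267 s per lap

41.6267 s


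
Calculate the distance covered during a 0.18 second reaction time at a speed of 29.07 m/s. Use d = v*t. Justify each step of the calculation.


d = v * t
d = 29.07 * 0.18
d = 5.2326 m

5.2326 m


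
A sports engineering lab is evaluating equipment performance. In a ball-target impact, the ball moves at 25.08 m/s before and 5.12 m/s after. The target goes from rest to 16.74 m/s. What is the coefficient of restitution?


e = (v2_after - v1_after) / (v1_before - v2_before)
Numerator = 16.74 - 5.12 = 11.62
Denominator = 25.08 - 0 = 25.08
e = 11.62 / 25.08 = 0.4633

0.4633


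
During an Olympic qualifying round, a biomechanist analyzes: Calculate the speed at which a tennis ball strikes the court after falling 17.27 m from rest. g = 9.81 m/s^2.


v = sqrt(2 * g * h)
v = sqrt(2 * 9.81 * 17.27)
v = sqrt(338.8374) = 18.4075 m/s

18.4075 m/s


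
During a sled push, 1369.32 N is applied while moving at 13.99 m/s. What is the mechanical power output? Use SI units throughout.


P = F * v
P = 1369.32 * 13.99
P = 19156.7868 W

19156.7868 W


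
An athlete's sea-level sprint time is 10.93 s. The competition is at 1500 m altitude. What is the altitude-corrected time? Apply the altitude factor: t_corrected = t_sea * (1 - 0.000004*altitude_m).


Correction factor = 1 - 0.000004 * 1500 = 0.994
t_corrected = t_sea * factor = 10.93 * 0.994
t_corrected = 10.8644 s

10.8644 s


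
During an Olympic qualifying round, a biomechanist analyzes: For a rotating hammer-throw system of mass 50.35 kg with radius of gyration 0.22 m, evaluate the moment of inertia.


I = m * k^2
I = 50.35 * 0.22^2
I = 50.35 * 0.0484 = 2.4369 kg*m^2

2.4369 kg*m^2


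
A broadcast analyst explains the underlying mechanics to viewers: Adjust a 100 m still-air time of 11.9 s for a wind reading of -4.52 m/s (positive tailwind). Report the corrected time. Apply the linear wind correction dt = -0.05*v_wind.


dt = -0.05 * v_wind = -0.05 * -4.52 = 0.226 s
t_corrected = t_still + dt = 11.9 + (0.226)
t_corrected = 12.126 s

12.126 s


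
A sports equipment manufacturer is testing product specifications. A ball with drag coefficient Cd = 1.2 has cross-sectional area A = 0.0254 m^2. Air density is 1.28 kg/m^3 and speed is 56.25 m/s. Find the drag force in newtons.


Fd = 0.5 * Cd * rho * A * v^2
Fd = 0.5 * 1.2 * 1.28 * 0.0254 * 56.25^2
v^2 = 3164.0625
Fd = 0.5 * 1.2 * 1.28 * 0.0254 * 3164.0625 = 61.722 N

61.722 N


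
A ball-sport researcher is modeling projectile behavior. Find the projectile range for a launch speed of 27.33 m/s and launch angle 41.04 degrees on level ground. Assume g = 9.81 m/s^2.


R = v^2 * sin(2*theta) / g
Convert angle to radians: theta = 41.04 deg = 0.7163 rad
sin(2*theta) = sin(1.4326) = 0.9905
R = 27.33^2 * 0.9905 / 9.81
R = 746.9289 * 0.9905 / 9.81 = 75.4133 m

75.4133 m


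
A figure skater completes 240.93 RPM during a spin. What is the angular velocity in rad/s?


omega = RPM * 2 * pi / 60
omega = 240.93 * 2 * 3.14159 / 60
omega = 1513.8078 / 60 = 25.2301 rad/s

25.2301 rad/s


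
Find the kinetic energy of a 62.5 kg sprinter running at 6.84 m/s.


KE = 0.5 * m * v^2
KE = 0.5 * 62.5 * 6.84^2
KE = 0.5 * 62.5 * 46.7856 = 1462.05 J

1462.05 J


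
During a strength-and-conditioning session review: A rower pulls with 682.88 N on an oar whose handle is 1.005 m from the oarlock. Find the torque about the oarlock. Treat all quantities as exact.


tau = F * d
tau = 682.88 * 1.005
tau = 686.2944 N*m

686.2944 N*m


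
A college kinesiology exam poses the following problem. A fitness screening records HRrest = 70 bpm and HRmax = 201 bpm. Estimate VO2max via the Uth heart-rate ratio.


VO2max = 15.3 * HRmax / HRrest
VO2max = 15.3 * 201 / 70
VO2max = 3075.3 / 70 = 43.9329 mL/kg/min

43.9329 mL/kg/min


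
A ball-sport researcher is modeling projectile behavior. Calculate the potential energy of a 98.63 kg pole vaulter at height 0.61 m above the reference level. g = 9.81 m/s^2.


PE = m * g * h
PE = 98.63 * 9.81 * 0.61
PE = 967.5603 * 0.61 = 590.2118 J

590.2118 J


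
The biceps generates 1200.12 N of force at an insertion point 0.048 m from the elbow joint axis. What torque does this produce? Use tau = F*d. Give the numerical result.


tau = F * d
tau = 1200.12 * 0.048
tau = 57.6058 N*m

57.6058 N*m


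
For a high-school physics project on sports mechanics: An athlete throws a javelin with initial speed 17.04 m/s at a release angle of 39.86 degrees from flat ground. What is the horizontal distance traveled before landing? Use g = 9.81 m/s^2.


R = v^2 * sin(2*theta) / g
Convert angle to radians: theta = 39.86 deg = 0.6957 rad
sin(2*theta) = sin(1.3914) = 0.9839
R = 17.04^2 * 0.9839 / 9.81
R = 290.3616 * 0.9839 / 9.81 = 29.1234 m

29.1234 m


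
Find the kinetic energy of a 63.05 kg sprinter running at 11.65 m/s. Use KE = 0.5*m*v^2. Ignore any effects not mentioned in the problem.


KE = 0.5 * m * v^2
KE = 0.5 * 63.05 * 11.65^2
KE = 0.5 * 63.05 * 135.7225 = 4278.6518 J

4278.6518 J


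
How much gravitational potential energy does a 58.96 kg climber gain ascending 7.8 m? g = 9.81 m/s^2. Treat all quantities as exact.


PE = m * g * h
PE = 58.96 * 9.81 * 7.8
PE = 578.3976 * 7.8 = 4511.5013 J

4511.5013 J


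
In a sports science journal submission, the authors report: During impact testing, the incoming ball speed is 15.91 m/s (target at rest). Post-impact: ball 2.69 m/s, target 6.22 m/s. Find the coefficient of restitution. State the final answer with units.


e = (v2_after - v1_after) / (v1_before - v2_before)
Numerator = 6.22 - 2.69 = 3.53
Denominator = 15.91 - 0 = 15.91
e = 3.53 / 15.91 = 0.2219

0.2219


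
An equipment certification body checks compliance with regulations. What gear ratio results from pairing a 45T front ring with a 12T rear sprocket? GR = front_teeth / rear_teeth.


GR = front_teeth / rear_teeth
GR = 45 / 12
GR = 3.75

3.75


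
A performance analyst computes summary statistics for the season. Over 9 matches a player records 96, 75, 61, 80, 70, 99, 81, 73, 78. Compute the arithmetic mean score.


Average = sum / n
Sum = 713
Average = 713 / 9 = 79.2222

79.2222


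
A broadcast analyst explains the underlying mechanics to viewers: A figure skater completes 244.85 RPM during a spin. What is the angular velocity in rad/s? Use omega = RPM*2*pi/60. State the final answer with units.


omega = RPM * 2 * pi / 60
omega = 244.85 * 2 * 3.14159 / 60
omega = 1538.4379 / 60 = 25.6406 rad/s

25.6406 rad/s


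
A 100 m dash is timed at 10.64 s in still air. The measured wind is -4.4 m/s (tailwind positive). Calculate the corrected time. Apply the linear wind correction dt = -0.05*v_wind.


dt = -0.05 * v_wind = -0.05 * -4.4 = 0.22 s
t_corrected = t_still + dt = 10.64 + (0.22)
t_corrected = 10.86 s

10.86 s


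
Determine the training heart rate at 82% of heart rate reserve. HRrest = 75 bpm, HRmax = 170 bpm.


Target = HRrest + pct*(HRmax - HRrest)
Heart rate reserve = HRmax - HRrest = 170 - 75 = 95 bpm
Fraction = 82% = 0.82
Target = 75 + 0.82 * 95
Target = 75 + 77.9 = 152.9 bpm

152.9 bpm


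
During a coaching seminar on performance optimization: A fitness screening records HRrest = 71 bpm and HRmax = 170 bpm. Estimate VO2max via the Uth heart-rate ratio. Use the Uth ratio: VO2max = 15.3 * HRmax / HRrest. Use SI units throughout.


VO2max = 15.3 * HRmax / HRrest
VO2max = 15.3 * 170 / 71
VO2max = 2601 / 71 = 36.6338 mL/kg/min

36.6338 mL/kg/min


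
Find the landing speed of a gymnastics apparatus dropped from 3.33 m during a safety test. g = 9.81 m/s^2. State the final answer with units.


v = sqrt(2 * g * h)
v = sqrt(2 * 9.81 * 3.33)
v = sqrt(65.3346) = 8.083 m/s

8.083 m/s


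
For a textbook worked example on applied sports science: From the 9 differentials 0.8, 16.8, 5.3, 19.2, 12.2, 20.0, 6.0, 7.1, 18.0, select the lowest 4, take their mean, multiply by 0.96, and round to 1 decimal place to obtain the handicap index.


All differentials: 0.8, 16.8, 5.3, 19.2, 12.2, 20.0, 6.0, 7.1, 18.0
Sorted: 0.8, 5.3, 6.0, 7.1, 12.2, 16.8, 18.0, 19.2, 20.0
Best 4: 0.8, 5.3, 6.0, 7.1
Average of best = 19.2 / 4 = 4.8
Raw index = 4.8 * 0.96 = 4.608
Handicap index = round(4.608, 1) = 4.6

4.6


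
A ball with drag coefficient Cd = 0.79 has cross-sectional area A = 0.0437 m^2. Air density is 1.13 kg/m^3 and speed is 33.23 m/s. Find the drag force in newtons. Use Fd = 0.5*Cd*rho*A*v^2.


Fd = 0.5 * Cd * rho * A * v^2
Fd = 0.5 * 0.79 * 1.13 * 0.0437 * 33.23^2
v^2 = 1104.2329
Fd = 0.5 * 0.79 * 1.13 * 0.0437 * 1104.2329 = 21.5386 N

21.5386 N


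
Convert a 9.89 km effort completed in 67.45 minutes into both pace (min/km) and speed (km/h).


Pace = time / distance = 67.45 min / 9.89 km = 6.82 min/km
Speed = distance / time_in_hours = 9.89 / 1.1242 hr
Speed = 8.7976 km/h

6.82 min/km, 8.7976 km/h


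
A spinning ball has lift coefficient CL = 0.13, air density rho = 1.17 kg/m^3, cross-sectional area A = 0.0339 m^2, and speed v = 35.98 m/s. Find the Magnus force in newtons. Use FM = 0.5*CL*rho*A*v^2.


FM = 0.5 * CL * rho * A * v^2
FM = 0.5 * 0.13 * 1.17 * 0.0339 * 35.98^2
v^2 = 1294.5604
FM = 0.5 * 0.13 * 1.17 * 0.0339 * 1294.5604 = 3.3375 N

3.3375 N


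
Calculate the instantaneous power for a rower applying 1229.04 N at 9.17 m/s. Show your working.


P = F * v
P = 1229.04 * 9.17
P = 11270.2968 W

11270.2968 W


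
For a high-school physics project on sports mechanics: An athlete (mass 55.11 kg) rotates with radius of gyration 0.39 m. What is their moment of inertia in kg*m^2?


I = m * k^2
I = 55.11 * 0.39^2
I = 55.11 * 0.1521 = 8.3822 kg*m^2

8.3822 kg*m^2


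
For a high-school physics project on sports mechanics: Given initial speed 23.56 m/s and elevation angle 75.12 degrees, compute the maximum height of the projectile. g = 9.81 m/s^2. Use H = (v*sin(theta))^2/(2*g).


H = (v*sin(theta))^2 / (2*g)
vy = v*sin(theta) = 23.56 * sin(75.12 deg) = 22.7699 m/s
H = vy^2 / (2*g) = 518.4699 / (2*9.81)
H = 518.4699 / 19.62 = 26.4256 m

26.4256 m


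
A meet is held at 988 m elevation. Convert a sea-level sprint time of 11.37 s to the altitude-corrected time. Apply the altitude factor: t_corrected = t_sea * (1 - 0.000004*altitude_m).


Correction factor = 1 - 0.000004 * 988 = 0.996048
t_corrected = t_sea * factor = 11.37 * 0.996048
t_corrected = 11.3251 s

11.3251 s


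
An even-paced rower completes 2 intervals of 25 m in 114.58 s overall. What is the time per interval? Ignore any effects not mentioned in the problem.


Split time = total_time / n_laps = 114.58 / 2
Split time = 57.29 s per lap

57.29 s


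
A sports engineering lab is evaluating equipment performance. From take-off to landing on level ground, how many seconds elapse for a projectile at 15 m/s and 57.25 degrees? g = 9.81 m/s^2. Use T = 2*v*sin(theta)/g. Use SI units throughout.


T = 2*v*sin(theta)/g
sin(theta) = sin(57.25 deg) = 0.841
T = 2*15*0.841 / 9.81
T = 25.2312 / 9.81 = 2.572 s

2.572 s


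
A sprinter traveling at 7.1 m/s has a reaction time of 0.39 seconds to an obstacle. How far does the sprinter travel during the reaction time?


d = v * t
d = 7.1 * 0.39
d = 2.769 m

2.769 m


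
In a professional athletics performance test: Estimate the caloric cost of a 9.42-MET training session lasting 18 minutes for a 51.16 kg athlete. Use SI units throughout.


kcal = MET * mass * time_hr
Convert time: 18 min = 0.3 hr
kcal = 9.42 * 51.16 * 0.3
kcal = 144.5782 kcal

144.5782 kcal


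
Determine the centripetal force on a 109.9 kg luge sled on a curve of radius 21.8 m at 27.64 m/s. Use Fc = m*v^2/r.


Fc = m * v^2 / r
v^2 = 27.64^2 = 763.9696
Fc = 109.9 * 763.9696 / 21.8
Fc = 83960.259 / 21.8 = 3851.388 N

3851.388 N


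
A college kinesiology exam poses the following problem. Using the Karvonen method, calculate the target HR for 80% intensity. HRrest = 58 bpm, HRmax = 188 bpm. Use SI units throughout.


Target = HRrest + pct*(HRmax - HRrest)
Heart rate reserve = HRmax - HRrest = 188 - 58 = 130 bpm
Fraction = 80% = 0.8
Target = 58 + 0.8 * 130
Target = 58 + 104 = 162 bpm

162 bpm


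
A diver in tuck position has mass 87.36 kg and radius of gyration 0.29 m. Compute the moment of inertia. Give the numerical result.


I = m * k^2
I = 87.36 * 0.29^2
I = 87.36 * 0.0841 = 7.347 kg*m^2

7.347 kg*m^2


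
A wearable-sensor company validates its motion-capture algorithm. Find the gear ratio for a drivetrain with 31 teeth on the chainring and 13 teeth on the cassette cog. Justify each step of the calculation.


GR = front_teeth / rear_teeth
GR = 31 / 13
GR = 2.3846

2.3846


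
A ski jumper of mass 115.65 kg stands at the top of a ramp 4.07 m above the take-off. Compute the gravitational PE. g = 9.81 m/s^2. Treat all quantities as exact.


PE = m * g * h
PE = 115.65 * 9.81 * 4.07
PE = 1134.5265 * 4.07 = 4617.5229 J

4617.5229 J


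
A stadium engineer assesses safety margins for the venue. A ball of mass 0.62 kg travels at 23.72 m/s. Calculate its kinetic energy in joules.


KE = 0.5 * m * v^2
KE = 0.5 * 0.62 * 23.72^2
KE = 0.5 * 0.62 * 562.6384 = 174.4179 J

174.4179 J


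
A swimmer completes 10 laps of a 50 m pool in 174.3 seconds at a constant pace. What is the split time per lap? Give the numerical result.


Split time = total_time / n_laps = 174.3 / 10
Split time = 17.43 s per lap

17.43 s


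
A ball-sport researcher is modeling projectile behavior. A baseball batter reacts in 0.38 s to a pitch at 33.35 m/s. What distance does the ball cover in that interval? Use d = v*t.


d = v * t
d = 33.35 * 0.38
d = 12.673 m

12.673 m


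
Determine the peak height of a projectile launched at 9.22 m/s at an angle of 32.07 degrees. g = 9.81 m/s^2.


H = (v*sin(theta))^2 / (2*g)
vy = v*sin(theta) = 9.22 * sin(32.07 deg) = 4.8954 m/s
H = vy^2 / (2*g) = 23.965 / (2*9.81)
H = 23.965 / 19.62 = 1.2215 m

1.2215 m


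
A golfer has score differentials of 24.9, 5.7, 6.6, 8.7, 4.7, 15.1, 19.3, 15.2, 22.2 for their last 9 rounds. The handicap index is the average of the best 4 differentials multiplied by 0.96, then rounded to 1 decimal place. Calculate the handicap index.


All differentials: 24.9, 5.7, 6.6, 8.7, 4.7, 15.1, 19.3, 15.2, 22.2
Sorted: 4.7, 5.7, 6.6, 8.7, 15.1, 15.2, 19.3, 22.2, 24.9
Best 4: 4.7, 5.7, 6.6, 8.7
Average of best = 25.7 / 4 = 6.425
Raw index = 6.425 * 0.96 = 6.168
Handicap index = round(6.168, 1) = 6.2

6.2


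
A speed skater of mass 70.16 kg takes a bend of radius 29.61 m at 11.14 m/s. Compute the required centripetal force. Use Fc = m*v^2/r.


Fc = m * v^2 / r
v^2 = 11.14^2 = 124.0996
Fc = 70.16 * 124.0996 / 29.61
Fc = 8706.8279 / 29.61 = 294.0503 N

294.0503 N


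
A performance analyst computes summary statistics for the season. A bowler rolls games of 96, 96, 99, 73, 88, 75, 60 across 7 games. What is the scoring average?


Average = sum / n
Sum = 587
Average = 587 / 7 = 83.8571

83.8571


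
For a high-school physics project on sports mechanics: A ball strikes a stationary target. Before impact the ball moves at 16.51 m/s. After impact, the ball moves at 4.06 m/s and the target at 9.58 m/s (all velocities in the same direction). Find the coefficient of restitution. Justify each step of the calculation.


e = (v2_after - v1_after) / (v1_before - v2_before)
Numerator = 9.58 - 4.06 = 5.52
Denominator = 16.51 - 0 = 16.51
e = 5.52 / 16.51 = 0.3343

0.3343


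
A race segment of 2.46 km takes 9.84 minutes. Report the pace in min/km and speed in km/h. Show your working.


Pace = time / distance = 9.84 min / 2.46 km = 4 min/km
Speed = distance / time_in_hours = 2.46 / 0.164 hr
Speed = 15 km/h

4 min/km, 15 km/h


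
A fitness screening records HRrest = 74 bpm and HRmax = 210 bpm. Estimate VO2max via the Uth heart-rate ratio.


VO2max = 15.3 * HRmax / HRrest
VO2max = 15.3 * 210 / 74
VO2max = 3213 / 74 = 43.4189 mL/kg/min

43.4189 mL/kg/min


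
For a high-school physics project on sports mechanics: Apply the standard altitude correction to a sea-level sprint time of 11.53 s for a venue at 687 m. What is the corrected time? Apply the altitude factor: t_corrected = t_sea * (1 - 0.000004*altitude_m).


Correction factor = 1 - 0.000004 * 687 = 0.997252
t_corrected = t_sea * factor = 11.53 * 0.997252
t_corrected = 11.4983 s

11.4983 s


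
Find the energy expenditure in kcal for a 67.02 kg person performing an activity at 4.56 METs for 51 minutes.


kcal = MET * mass * time_hr
Convert time: 51 min = 0.85 hr
kcal = 4.56 * 67.02 * 0.85
kcal = 259.7695 kcal

259.7695 kcal
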